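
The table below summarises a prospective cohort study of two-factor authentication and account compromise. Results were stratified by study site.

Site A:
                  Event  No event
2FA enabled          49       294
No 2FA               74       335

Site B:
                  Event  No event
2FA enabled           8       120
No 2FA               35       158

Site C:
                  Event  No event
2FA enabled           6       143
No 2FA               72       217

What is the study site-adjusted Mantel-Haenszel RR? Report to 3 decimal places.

RR_MH = Σ(aᵢ·n₀ᵢ/nᵢ) / Σ(cᵢ·n₁ᵢ/nᵢ), with n₁ᵢ = aᵢ+bᵢ (exposed), n₀ᵢ = cᵢ+dᵢ (unexposed), nᵢ = n₁ᵢ+n₀ᵢ.
Stratum 1 (Site A): n₁ = 343, n₀ = 409, n = 752; a·n₀/n = 49·409/752 = 26.6503; c·n₁/n = 74·343/752 = 33.7527
Stratum 2 (Site B): n₁ = 128, n₀ = 193, n = 321; a·n₀/n = 8·193/321 = 4.8100; c·n₁/n = 35·128/321 = 13.9564
Stratum 3 (Site C): n₁ = 149, n₀ = 289, n = 438; a·n₀/n = 6·289/438 = 3.9589; c·n₁/n = 72·149/438 = 24.4932
RR_MH = (26.6503 + 4.8100 + 3.9589) / (33.7527 + 13.9564 + 24.4932) = 35.4191 / 72.2022 = 0.49055

0.491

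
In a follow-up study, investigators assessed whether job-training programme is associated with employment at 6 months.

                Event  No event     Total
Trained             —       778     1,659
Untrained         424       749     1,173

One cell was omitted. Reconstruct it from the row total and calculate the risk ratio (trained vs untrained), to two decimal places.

1.47

The missing cell is in the exposed row: 1659 − 778 = 881.
So a = 881, b = 778, c = 424, d = 749.
RR = [a/(a+b)] / [c/(c+d)] = (881/1659) / (424/1173) = 0.53104/0.36147 = 1.46913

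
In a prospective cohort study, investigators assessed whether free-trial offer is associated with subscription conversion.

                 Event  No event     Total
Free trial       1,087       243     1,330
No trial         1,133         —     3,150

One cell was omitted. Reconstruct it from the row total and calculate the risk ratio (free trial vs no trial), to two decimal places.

2.27

The missing cell is in the unexposed row: 3150 − 1133 = 2017.
So a = 1087, b = 243, c = 1133, d = 2017.
RR = [a/(a+b)] / [c/(c+d)] = (1087/1330) / (1133/3150) = 0.81729/0.35968 = 2.27226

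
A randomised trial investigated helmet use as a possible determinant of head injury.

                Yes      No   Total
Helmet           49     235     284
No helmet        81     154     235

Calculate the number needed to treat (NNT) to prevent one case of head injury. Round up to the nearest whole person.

Risk in treated group = 49/284 = 0.17254; risk in control = 81/235 = 0.34468.
Absolute risk reduction = 0.34468 − 0.17254 = 0.17215
NNT = 1 / ARR = 1 / 0.17215 = 5.809 → round up → 6

6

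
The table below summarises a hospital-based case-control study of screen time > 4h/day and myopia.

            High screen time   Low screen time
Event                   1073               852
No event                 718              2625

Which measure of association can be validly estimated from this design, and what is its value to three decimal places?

Reading the table with exposure as columns: a = 1073 (High screen time, case), b = 718 (High screen time, non-case), c = 852 (Low screen time, case), d = 2625.
This is a hospital-based case-control study: participants were sampled on outcome status, so risks in the source population cannot be estimated directly — relative risk is not valid here. The odds ratio is the appropriate measure.
OR = (a·d)/(b·c) = (1073 × 2625) / (718 × 852) = 2816625 / 611736 = 4.60431

4.604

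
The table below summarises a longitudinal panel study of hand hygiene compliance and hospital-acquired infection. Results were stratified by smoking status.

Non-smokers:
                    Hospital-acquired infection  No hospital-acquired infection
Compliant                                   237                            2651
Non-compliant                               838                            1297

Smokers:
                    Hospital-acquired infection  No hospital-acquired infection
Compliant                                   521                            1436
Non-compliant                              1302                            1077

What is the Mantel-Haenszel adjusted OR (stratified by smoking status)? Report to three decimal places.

OR_MH = Σ(aᵢdᵢ/nᵢ) / Σ(bᵢcᵢ/nᵢ), where nᵢ is the stratum total.
Stratum 1 (Non-smokers): n = 5023; a·d/n = 237·1297/5023 = 61.1963; b·c/n = 2651·838/5023 = 442.2731
Stratum 2 (Smokers): n = 4336; a·d/n = 521·1077/4336 = 129.4089; b·c/n = 1436·1302/4336 = 431.1974
OR_MH = (61.1963 + 129.4089) / (442.2731 + 431.1974) = 190.6052 / 873.4706 = 0.21822

0.218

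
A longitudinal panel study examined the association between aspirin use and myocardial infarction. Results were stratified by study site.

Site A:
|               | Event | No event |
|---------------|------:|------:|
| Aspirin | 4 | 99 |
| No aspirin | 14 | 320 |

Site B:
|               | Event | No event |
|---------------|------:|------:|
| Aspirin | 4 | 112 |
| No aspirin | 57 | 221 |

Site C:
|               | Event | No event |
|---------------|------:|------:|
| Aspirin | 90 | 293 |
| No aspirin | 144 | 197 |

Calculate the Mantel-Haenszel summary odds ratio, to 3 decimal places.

0.382

OR_MH = Σ(aᵢdᵢ/nᵢ) / Σ(bᵢcᵢ/nᵢ), where nᵢ is the stratum total.
Stratum 1 (Site A): n = 437; a·d/n = 4·320/437 = 2.9291; b·c/n = 99·14/437 = 3.1716
Stratum 2 (Site B): n = 394; a·d/n = 4·221/394 = 2.2437; b·c/n = 112·57/394 = 16.2030
Stratum 3 (Site C): n = 724; a·d/n = 90·197/724 = 24.4890; b·c/n = 293·144/724 = 58.2762
OR_MH = (2.9291 + 2.2437 + 24.4890) / (3.1716 + 16.2030 + 58.2762) = 29.6617 / 77.6509 = 0.38199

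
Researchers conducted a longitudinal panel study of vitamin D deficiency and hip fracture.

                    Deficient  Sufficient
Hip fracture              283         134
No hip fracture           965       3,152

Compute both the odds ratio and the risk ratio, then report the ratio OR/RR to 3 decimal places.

Reading the table with exposure as columns: a = 283 (Deficient, case), b = 965 (Deficient, non-case), c = 134 (Sufficient, case), d = 3152.
OR = (283·3152)/(965·134) = 892016/129310 = 6.89828
Risk in exposed = 283/1248 = 0.22676; risk in unexposed = 134/3286 = 0.04078; RR = 5.56077
OR/RR = 6.89828 / 5.56077 = 1.24053
The outcome is not rare, so the OR lies further from 1 than the RR.

1.241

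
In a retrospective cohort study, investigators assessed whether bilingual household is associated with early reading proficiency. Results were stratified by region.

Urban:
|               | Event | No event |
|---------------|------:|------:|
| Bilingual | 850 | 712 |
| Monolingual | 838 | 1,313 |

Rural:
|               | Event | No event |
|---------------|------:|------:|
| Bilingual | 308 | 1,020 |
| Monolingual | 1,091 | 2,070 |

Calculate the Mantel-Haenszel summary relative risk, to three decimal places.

1.050

RR_MH = Σ(aᵢ·n₀ᵢ/nᵢ) / Σ(cᵢ·n₁ᵢ/nᵢ), with n₁ᵢ = aᵢ+bᵢ (exposed), n₀ᵢ = cᵢ+dᵢ (unexposed), nᵢ = n₁ᵢ+n₀ᵢ.
Stratum 1 (Urban): n₁ = 1562, n₀ = 2151, n = 3713; a·n₀/n = 850·2151/3713 = 492.4185; c·n₁/n = 838·1562/3713 = 352.5333
Stratum 2 (Rural): n₁ = 1328, n₀ = 3161, n = 4489; a·n₀/n = 308·3161/4489 = 216.8830; c·n₁/n = 1091·1328/4489 = 322.7552
RR_MH = (492.4185 + 216.8830) / (352.5333 + 322.7552) = 709.3016 / 675.2884 = 1.05037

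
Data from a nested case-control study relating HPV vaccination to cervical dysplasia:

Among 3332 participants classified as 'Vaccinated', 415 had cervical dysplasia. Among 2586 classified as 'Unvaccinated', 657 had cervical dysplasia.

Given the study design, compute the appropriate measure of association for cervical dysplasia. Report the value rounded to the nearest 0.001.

From the description: a = 415, b = 2917, c = 657, d = 1929.
This is a nested case-control study: participants were sampled on outcome status, so risks in the source population cannot be estimated directly — relative risk is not valid here. The odds ratio is the appropriate measure.
OR = (a·d)/(b·c) = (415 × 1929) / (2917 × 657) = 800535 / 1916469 = 0.41771

0.418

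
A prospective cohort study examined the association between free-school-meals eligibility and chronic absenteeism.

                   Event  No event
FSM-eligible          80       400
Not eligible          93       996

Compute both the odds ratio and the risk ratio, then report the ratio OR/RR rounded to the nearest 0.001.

1.098

Cells: a = 80, b = 400, c = 93, d = 996.
OR = (80·996)/(400·93) = 79680/37200 = 2.14194
Risk in exposed = 80/480 = 0.16667; risk in unexposed = 93/1089 = 0.08540; RR = 1.95161
OR/RR = 2.14194 / 1.95161 = 1.09752
The outcome is not rare, so the OR lies further from 1 than the RR.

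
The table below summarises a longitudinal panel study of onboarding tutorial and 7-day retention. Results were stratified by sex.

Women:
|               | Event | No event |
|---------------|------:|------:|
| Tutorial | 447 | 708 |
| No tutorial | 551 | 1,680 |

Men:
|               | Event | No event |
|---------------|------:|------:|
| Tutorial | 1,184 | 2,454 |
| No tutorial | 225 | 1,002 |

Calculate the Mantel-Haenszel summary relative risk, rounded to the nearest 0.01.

RR_MH = Σ(aᵢ·n₀ᵢ/nᵢ) / Σ(cᵢ·n₁ᵢ/nᵢ), with n₁ᵢ = aᵢ+bᵢ (exposed), n₀ᵢ = cᵢ+dᵢ (unexposed), nᵢ = n₁ᵢ+n₀ᵢ.
Stratum 1 (Women): n₁ = 1155, n₀ = 2231, n = 3386; a·n₀/n = 447·2231/3386 = 294.5236; c·n₁/n = 551·1155/3386 = 187.9519
Stratum 2 (Men): n₁ = 3638, n₀ = 1227, n = 4865; a·n₀/n = 1184·1227/4865 = 298.6162; c·n₁/n = 225·3638/4865 = 168.2528
RR_MH = (294.5236 + 298.6162) / (187.9519 + 168.2528) = 593.1399 / 356.2047 = 1.66517

1.67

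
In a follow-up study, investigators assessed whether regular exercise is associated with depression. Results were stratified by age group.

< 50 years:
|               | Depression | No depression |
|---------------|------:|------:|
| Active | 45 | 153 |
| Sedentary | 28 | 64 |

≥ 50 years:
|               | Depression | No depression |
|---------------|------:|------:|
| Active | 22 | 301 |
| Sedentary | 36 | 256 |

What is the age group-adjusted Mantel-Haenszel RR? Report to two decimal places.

RR_MH = Σ(aᵢ·n₀ᵢ/nᵢ) / Σ(cᵢ·n₁ᵢ/nᵢ), with n₁ᵢ = aᵢ+bᵢ (exposed), n₀ᵢ = cᵢ+dᵢ (unexposed), nᵢ = n₁ᵢ+n₀ᵢ.
Stratum 1 (< 50 years): n₁ = 198, n₀ = 92, n = 290; a·n₀/n = 45·92/290 = 14.2759; c·n₁/n = 28·198/290 = 19.1172
Stratum 2 (≥ 50 years): n₁ = 323, n₀ = 292, n = 615; a·n₀/n = 22·292/615 = 10.4455; c·n₁/n = 36·323/615 = 18.9073
RR_MH = (14.2759 + 10.4455) / (19.1172 + 18.9073) = 24.7214 / 38.0246 = 0.65014

0.65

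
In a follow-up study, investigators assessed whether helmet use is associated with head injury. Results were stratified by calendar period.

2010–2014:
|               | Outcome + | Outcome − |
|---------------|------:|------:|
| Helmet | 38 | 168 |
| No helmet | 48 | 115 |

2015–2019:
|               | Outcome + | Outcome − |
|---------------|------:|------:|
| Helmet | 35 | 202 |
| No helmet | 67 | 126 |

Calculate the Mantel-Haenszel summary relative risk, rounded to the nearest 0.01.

0.51

RR_MH = Σ(aᵢ·n₀ᵢ/nᵢ) / Σ(cᵢ·n₁ᵢ/nᵢ), with n₁ᵢ = aᵢ+bᵢ (exposed), n₀ᵢ = cᵢ+dᵢ (unexposed), nᵢ = n₁ᵢ+n₀ᵢ.
Stratum 1 (2010–2014): n₁ = 206, n₀ = 163, n = 369; a·n₀/n = 38·163/369 = 16.7859; c·n₁/n = 48·206/369 = 26.7967
Stratum 2 (2015–2019): n₁ = 237, n₀ = 193, n = 430; a·n₀/n = 35·193/430 = 15.7093; c·n₁/n = 67·237/430 = 36.9279
RR_MH = (16.7859 + 15.7093) / (26.7967 + 36.9279) = 32.4952 / 63.7247 = 0.50993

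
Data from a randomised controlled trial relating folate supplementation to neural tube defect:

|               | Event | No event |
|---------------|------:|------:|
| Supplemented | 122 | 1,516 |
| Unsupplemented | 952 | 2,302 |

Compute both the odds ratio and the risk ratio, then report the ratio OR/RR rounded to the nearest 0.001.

0.764

Cells: a = 122, b = 1516, c = 952, d = 2302.
OR = (122·2302)/(1516·952) = 280844/1443232 = 0.19459
Risk in exposed = 122/1638 = 0.07448; risk in unexposed = 952/3254 = 0.29256; RR = 0.25458
OR/RR = 0.19459 / 0.25458 = 0.76437
The outcome is not rare, so the OR lies further from 1 than the RR.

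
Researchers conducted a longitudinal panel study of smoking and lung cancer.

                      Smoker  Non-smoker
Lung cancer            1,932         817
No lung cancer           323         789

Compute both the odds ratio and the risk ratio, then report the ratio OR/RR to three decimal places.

Reading the table with exposure as columns: a = 1932 (Smoker, case), b = 323 (Smoker, non-case), c = 817 (Non-smoker, case), d = 789.
OR = (1932·789)/(323·817) = 1524348/263891 = 5.77643
Risk in exposed = 1932/2255 = 0.85676; risk in unexposed = 817/1606 = 0.50872; RR = 1.68416
OR/RR = 5.77643 / 1.68416 = 3.42985
The outcome is not rare, so the OR lies further from 1 than the RR.

3.430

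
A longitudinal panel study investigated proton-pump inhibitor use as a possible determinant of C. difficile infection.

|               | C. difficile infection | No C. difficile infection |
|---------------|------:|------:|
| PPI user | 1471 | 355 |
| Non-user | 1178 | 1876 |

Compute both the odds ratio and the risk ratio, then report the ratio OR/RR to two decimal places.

Cells: a = 1471, b = 355, c = 1178, d = 1876.
OR = (1471·1876)/(355·1178) = 2759596/418190 = 6.59890
Risk in exposed = 1471/1826 = 0.80559; risk in unexposed = 1178/3054 = 0.38572; RR = 2.08851
OR/RR = 6.59890 / 2.08851 = 3.15963
The outcome is not rare, so the OR lies further from 1 than the RR.

3.16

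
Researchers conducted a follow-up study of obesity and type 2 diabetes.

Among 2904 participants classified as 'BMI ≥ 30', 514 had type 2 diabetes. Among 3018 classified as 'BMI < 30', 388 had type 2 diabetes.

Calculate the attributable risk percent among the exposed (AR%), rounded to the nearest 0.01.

From the description: a = 514, b = 2390, c = 388, d = 2630.
Risk in exposed = 514/2904 = 0.17700; risk in unexposed = 388/3018 = 0.12856.
RR = 0.17700/0.12856 = 1.37675
AR% = (RR − 1)/RR × 100 = (1.37675 − 1)/1.37675 × 100 = 27.3650%

27.36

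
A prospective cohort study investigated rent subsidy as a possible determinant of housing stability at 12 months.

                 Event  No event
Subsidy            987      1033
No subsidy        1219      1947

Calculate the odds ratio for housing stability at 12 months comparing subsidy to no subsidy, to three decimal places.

Cells: a = 987, b = 1033, c = 1219, d = 1947.
OR = (a·d)/(b·c) = (987 × 1947) / (1033 × 1219) = 1921689 / 1259227 = 1.52609
The odds of housing stability at 12 months are about 1.53 times as high in the subsidy group.

1.526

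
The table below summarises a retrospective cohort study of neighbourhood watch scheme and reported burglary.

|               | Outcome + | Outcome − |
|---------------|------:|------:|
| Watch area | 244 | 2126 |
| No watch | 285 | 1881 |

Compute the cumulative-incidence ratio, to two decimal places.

Cells: a = 244, b = 2126, c = 285, d = 1881.
Risk in exposed = 244/2370 = 0.10295; risk in unexposed = 285/2166 = 0.13158.
RR = 0.10295 / 0.13158 = 0.78245
The risk is 22% lower among the exposed than among the unexposed.

0.78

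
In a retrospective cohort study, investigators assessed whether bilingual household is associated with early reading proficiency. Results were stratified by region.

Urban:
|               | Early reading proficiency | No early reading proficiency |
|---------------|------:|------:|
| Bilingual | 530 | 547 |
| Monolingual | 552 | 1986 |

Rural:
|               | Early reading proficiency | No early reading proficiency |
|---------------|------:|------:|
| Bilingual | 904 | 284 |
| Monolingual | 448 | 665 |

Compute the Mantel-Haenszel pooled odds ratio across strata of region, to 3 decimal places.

3.979

OR_MH = Σ(aᵢdᵢ/nᵢ) / Σ(bᵢcᵢ/nᵢ), where nᵢ is the stratum total.
Stratum 1 (Urban): n = 3615; a·d/n = 530·1986/3615 = 291.1701; b·c/n = 547·552/3615 = 83.5253
Stratum 2 (Rural): n = 2301; a·d/n = 904·665/2301 = 261.2603; b·c/n = 284·448/2301 = 55.2942
OR_MH = (291.1701 + 261.2603) / (83.5253 + 55.2942) = 552.4304 / 138.8195 = 3.97949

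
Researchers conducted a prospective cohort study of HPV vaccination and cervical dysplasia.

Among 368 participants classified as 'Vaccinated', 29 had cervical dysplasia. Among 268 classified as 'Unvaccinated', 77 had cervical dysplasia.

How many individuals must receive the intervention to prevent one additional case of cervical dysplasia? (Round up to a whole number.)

5

Risk in treated group = 29/368 = 0.07880; risk in control = 77/268 = 0.28731.
Absolute risk reduction = 0.28731 − 0.07880 = 0.20851
NNT = 1 / ARR = 1 / 0.20851 = 4.796 → round up → 5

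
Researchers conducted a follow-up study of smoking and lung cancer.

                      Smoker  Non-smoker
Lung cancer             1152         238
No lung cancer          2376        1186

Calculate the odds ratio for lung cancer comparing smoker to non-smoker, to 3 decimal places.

Reading the table with exposure as columns: a = 1152 (Smoker, case), b = 2376 (Smoker, non-case), c = 238 (Non-smoker, case), d = 1186.
OR = (a·d)/(b·c) = (1152 × 1186) / (2376 × 238) = 1366272 / 565488 = 2.41609
The odds of lung cancer are about 2.42 times as high in the smoker group.

2.416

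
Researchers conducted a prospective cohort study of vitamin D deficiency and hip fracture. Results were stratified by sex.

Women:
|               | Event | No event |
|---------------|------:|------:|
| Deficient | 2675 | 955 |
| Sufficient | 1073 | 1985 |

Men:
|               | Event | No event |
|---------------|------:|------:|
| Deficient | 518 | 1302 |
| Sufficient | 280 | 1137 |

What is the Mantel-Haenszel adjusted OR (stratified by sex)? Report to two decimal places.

3.67

OR_MH = Σ(aᵢdᵢ/nᵢ) / Σ(bᵢcᵢ/nᵢ), where nᵢ is the stratum total.
Stratum 1 (Women): n = 6688; a·d/n = 2675·1985/6688 = 793.9406; b·c/n = 955·1073/6688 = 153.2170
Stratum 2 (Men): n = 3237; a·d/n = 518·1137/3237 = 181.9481; b·c/n = 1302·280/3237 = 112.6228
OR_MH = (793.9406 + 181.9481) / (153.2170 + 112.6228) = 975.8887 / 265.8398 = 3.67097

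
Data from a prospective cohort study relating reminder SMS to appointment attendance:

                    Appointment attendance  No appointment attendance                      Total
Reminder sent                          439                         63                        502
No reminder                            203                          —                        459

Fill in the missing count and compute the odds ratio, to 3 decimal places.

The missing cell is in the unexposed row: 459 − 203 = 256.
So a = 439, b = 63, c = 203, d = 256.
OR = (a·d)/(b·c) = (439 × 256) / (63 × 203) = 112384 / 12789 = 8.78755

8.788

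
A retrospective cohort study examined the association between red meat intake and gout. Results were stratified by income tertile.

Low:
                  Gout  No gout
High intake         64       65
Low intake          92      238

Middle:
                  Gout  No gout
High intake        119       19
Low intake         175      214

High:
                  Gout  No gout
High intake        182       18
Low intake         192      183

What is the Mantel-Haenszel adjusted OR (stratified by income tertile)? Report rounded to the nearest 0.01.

5.50

OR_MH = Σ(aᵢdᵢ/nᵢ) / Σ(bᵢcᵢ/nᵢ), where nᵢ is the stratum total.
Stratum 1 (Low): n = 459; a·d/n = 64·238/459 = 33.1852; b·c/n = 65·92/459 = 13.0283
Stratum 2 (Middle): n = 527; a·d/n = 119·214/527 = 48.3226; b·c/n = 19·175/527 = 6.3093
Stratum 3 (High): n = 575; a·d/n = 182·183/575 = 57.9235; b·c/n = 18·192/575 = 6.0104
OR_MH = (33.1852 + 48.3226 + 57.9235) / (13.0283 + 6.3093 + 6.0104) = 139.4312 / 25.3481 = 5.50067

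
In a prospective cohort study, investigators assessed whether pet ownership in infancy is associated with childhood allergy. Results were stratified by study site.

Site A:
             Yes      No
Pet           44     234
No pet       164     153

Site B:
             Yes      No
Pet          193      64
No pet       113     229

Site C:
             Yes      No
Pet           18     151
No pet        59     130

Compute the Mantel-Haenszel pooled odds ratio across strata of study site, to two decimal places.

0.90

OR_MH = Σ(aᵢdᵢ/nᵢ) / Σ(bᵢcᵢ/nᵢ), where nᵢ is the stratum total.
Stratum 1 (Site A): n = 595; a·d/n = 44·153/595 = 11.3143; b·c/n = 234·164/595 = 64.4975
Stratum 2 (Site B): n = 599; a·d/n = 193·229/599 = 73.7846; b·c/n = 64·113/599 = 12.0735
Stratum 3 (Site C): n = 358; a·d/n = 18·130/358 = 6.5363; b·c/n = 151·59/358 = 24.8855
OR_MH = (11.3143 + 73.7846 + 6.5363) / (64.4975 + 12.0735 + 24.8855) = 91.6352 / 101.4564 = 0.90320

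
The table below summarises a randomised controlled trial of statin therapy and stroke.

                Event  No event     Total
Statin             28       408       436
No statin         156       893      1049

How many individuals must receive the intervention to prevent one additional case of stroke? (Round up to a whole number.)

Risk in treated group = 28/436 = 0.06422; risk in control = 156/1049 = 0.14871.
Absolute risk reduction = 0.14871 − 0.06422 = 0.08449
NNT = 1 / ARR = 1 / 0.08449 = 11.835 → round up → 12

12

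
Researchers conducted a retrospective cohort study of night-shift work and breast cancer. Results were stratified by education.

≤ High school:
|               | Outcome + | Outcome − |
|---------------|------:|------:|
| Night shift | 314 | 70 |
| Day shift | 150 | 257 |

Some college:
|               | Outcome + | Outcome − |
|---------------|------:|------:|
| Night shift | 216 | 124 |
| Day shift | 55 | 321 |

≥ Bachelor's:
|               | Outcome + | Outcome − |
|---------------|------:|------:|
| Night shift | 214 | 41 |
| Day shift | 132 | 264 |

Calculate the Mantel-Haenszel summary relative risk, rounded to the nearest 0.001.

2.690

RR_MH = Σ(aᵢ·n₀ᵢ/nᵢ) / Σ(cᵢ·n₁ᵢ/nᵢ), with n₁ᵢ = aᵢ+bᵢ (exposed), n₀ᵢ = cᵢ+dᵢ (unexposed), nᵢ = n₁ᵢ+n₀ᵢ.
Stratum 1 (≤ High school): n₁ = 384, n₀ = 407, n = 791; a·n₀/n = 314·407/791 = 161.5651; c·n₁/n = 150·384/791 = 72.8192
Stratum 2 (Some college): n₁ = 340, n₀ = 376, n = 716; a·n₀/n = 216·376/716 = 113.4302; c·n₁/n = 55·340/716 = 26.1173
Stratum 3 (≥ Bachelor's): n₁ = 255, n₀ = 396, n = 651; a·n₀/n = 214·396/651 = 130.1751; c·n₁/n = 132·255/651 = 51.7051
RR_MH = (161.5651 + 113.4302 + 130.1751) / (72.8192 + 26.1173 + 51.7051) = 405.1704 / 150.6416 = 2.68963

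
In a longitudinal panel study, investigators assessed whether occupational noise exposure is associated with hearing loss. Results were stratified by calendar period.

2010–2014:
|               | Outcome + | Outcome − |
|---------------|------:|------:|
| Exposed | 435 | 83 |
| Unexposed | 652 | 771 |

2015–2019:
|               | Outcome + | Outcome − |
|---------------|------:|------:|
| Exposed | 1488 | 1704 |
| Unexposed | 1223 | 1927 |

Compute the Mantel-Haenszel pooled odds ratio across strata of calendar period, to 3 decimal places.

1.753

OR_MH = Σ(aᵢdᵢ/nᵢ) / Σ(bᵢcᵢ/nᵢ), where nᵢ is the stratum total.
Stratum 1 (2010–2014): n = 1941; a·d/n = 435·771/1941 = 172.7898; b·c/n = 83·652/1941 = 27.8805
Stratum 2 (2015–2019): n = 6342; a·d/n = 1488·1927/6342 = 452.1249; b·c/n = 1704·1223/6342 = 328.6017
OR_MH = (172.7898 + 452.1249) / (27.8805 + 328.6017) = 624.9147 / 356.4822 = 1.75300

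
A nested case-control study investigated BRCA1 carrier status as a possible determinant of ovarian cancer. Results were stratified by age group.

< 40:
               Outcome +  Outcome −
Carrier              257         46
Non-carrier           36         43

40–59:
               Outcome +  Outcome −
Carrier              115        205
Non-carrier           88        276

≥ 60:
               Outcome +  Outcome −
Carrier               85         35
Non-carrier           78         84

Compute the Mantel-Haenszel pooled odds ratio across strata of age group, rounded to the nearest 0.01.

OR_MH = Σ(aᵢdᵢ/nᵢ) / Σ(bᵢcᵢ/nᵢ), where nᵢ is the stratum total.
Stratum 1 (< 40): n = 382; a·d/n = 257·43/382 = 28.9293; b·c/n = 46·36/382 = 4.3351
Stratum 2 (40–59): n = 684; a·d/n = 115·276/684 = 46.4035; b·c/n = 205·88/684 = 26.3743
Stratum 3 (≥ 60): n = 282; a·d/n = 85·84/282 = 25.3191; b·c/n = 35·78/282 = 9.6809
OR_MH = (28.9293 + 46.4035 + 25.3191) / (4.3351 + 26.3743 + 9.6809) = 100.6520 / 40.3902 = 2.49199

2.49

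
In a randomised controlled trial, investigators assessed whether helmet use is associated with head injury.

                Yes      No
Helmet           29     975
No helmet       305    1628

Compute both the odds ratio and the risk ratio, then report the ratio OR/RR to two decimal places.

0.87

Cells: a = 29, b = 975, c = 305, d = 1628.
OR = (29·1628)/(975·305) = 47212/297375 = 0.15876
Risk in exposed = 29/1004 = 0.02888; risk in unexposed = 305/1933 = 0.15779; RR = 0.18306
OR/RR = 0.15876 / 0.18306 = 0.86726
The outcome is not rare, so the OR lies further from 1 than the RR.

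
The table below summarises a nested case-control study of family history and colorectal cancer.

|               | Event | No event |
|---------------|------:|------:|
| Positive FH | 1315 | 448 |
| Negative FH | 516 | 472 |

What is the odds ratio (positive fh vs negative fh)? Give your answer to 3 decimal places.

Cells: a = 1315, b = 448, c = 516, d = 472.
OR = (a·d)/(b·c) = (1315 × 472) / (448 × 516) = 620680 / 231168 = 2.68497
The odds of colorectal cancer are about 2.68 times as high in the positive fh group.

2.685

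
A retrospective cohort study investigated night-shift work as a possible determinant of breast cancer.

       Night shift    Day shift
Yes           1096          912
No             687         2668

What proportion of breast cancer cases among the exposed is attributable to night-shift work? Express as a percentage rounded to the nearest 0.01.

Reading the table with exposure as columns: a = 1096 (Night shift, case), b = 687 (Night shift, non-case), c = 912 (Day shift, case), d = 2668.
Risk in exposed = 1096/1783 = 0.61469; risk in unexposed = 912/3580 = 0.25475.
RR = 0.61469/0.25475 = 2.41294
AR% = (RR − 1)/RR × 100 = (2.41294 − 1)/2.41294 × 100 = 58.5569%

58.56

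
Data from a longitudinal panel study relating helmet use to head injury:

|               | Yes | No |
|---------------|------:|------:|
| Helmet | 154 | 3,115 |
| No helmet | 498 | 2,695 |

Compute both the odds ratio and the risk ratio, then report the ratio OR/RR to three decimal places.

Cells: a = 154, b = 3115, c = 498, d = 2695.
OR = (154·2695)/(3115·498) = 415030/1551270 = 0.26754
Risk in exposed = 154/3269 = 0.04711; risk in unexposed = 498/3193 = 0.15597; RR = 0.30205
OR/RR = 0.26754 / 0.30205 = 0.88576
The outcome is not rare, so the OR lies further from 1 than the RR.

0.886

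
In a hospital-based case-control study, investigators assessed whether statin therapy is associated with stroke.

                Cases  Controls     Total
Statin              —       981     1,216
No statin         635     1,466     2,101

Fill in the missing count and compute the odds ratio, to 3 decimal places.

The missing cell is in the exposed row: 1216 − 981 = 235.
So a = 235, b = 981, c = 635, d = 1466.
OR = (a·d)/(b·c) = (235 × 1466) / (981 × 635) = 344510 / 622935 = 0.55304

0.553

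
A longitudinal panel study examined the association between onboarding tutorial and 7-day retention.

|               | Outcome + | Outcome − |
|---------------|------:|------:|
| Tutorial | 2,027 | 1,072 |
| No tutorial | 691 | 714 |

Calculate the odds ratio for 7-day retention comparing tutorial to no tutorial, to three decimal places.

1.954

Cells: a = 2027, b = 1072, c = 691, d = 714.
OR = (a·d)/(b·c) = (2027 × 714) / (1072 × 691) = 1447278 / 740752 = 1.95380
The odds of 7-day retention are about 1.95 times as high in the tutorial group.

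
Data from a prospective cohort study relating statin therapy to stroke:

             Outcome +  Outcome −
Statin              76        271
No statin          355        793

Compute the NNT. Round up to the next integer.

12

Risk in treated group = 76/347 = 0.21902; risk in control = 355/1148 = 0.30923.
Absolute risk reduction = 0.30923 − 0.21902 = 0.09021
NNT = 1 / ARR = 1 / 0.09021 = 11.085 → round up → 12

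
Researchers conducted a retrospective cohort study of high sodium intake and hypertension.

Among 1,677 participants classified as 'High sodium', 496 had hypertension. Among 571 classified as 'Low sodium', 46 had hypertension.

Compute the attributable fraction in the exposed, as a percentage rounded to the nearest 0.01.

72.76

From the description: a = 496, b = 1181, c = 46, d = 525.
Risk in exposed = 496/1677 = 0.29577; risk in unexposed = 46/571 = 0.08056.
RR = 0.29577/0.08056 = 3.67136
AR% = (RR − 1)/RR × 100 = (3.67136 − 1)/3.67136 × 100 = 72.7621%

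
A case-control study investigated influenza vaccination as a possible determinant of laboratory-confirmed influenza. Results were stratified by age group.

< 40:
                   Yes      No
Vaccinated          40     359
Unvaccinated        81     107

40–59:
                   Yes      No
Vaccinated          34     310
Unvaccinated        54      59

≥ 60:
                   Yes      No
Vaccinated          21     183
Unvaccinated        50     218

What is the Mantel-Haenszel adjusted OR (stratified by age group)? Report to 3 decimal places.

0.203

OR_MH = Σ(aᵢdᵢ/nᵢ) / Σ(bᵢcᵢ/nᵢ), where nᵢ is the stratum total.
Stratum 1 (< 40): n = 587; a·d/n = 40·107/587 = 7.2913; b·c/n = 359·81/587 = 49.5383
Stratum 2 (40–59): n = 457; a·d/n = 34·59/457 = 4.3895; b·c/n = 310·54/457 = 36.6302
Stratum 3 (≥ 60): n = 472; a·d/n = 21·218/472 = 9.6992; b·c/n = 183·50/472 = 19.3856
OR_MH = (7.2913 + 4.3895 + 9.6992) / (49.5383 + 36.6302 + 19.3856) = 21.3800 / 105.5541 = 0.20255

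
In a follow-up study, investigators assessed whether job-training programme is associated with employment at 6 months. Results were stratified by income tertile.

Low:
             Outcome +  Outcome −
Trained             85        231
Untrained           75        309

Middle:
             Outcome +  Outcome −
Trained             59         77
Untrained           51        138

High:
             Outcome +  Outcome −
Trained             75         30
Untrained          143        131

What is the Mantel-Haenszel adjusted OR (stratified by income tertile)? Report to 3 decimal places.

1.838

OR_MH = Σ(aᵢdᵢ/nᵢ) / Σ(bᵢcᵢ/nᵢ), where nᵢ is the stratum total.
Stratum 1 (Low): n = 700; a·d/n = 85·309/700 = 37.5214; b·c/n = 231·75/700 = 24.7500
Stratum 2 (Middle): n = 325; a·d/n = 59·138/325 = 25.0523; b·c/n = 77·51/325 = 12.0831
Stratum 3 (High): n = 379; a·d/n = 75·131/379 = 25.9235; b·c/n = 30·143/379 = 11.3193
OR_MH = (37.5214 + 25.0523 + 25.9235) / (24.7500 + 12.0831 + 11.3193) = 88.4972 / 48.1523 = 1.83786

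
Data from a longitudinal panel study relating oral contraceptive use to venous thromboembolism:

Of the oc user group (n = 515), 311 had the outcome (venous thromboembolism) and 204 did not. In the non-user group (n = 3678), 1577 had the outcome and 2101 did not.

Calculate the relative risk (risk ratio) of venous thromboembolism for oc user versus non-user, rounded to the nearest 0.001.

1.408

From the description: a = 311, b = 204, c = 1577, d = 2101.
Risk in exposed = 311/515 = 0.60388; risk in unexposed = 1577/3678 = 0.42877.
RR = 0.60388 / 0.42877 = 1.40842
The risk among the exposed is 1.41 times that among the unexposed.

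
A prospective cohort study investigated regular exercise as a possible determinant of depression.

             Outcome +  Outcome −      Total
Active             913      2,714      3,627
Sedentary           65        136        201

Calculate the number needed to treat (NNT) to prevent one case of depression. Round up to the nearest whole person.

14

Risk in treated group = 913/3627 = 0.25172; risk in control = 65/201 = 0.32338.
Absolute risk reduction = 0.32338 − 0.25172 = 0.07166
NNT = 1 / ARR = 1 / 0.07166 = 13.955 → round up → 14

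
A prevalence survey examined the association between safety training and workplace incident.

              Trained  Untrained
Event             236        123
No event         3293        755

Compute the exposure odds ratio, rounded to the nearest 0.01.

0.44

Reading the table with exposure as columns: a = 236 (Trained, case), b = 3293 (Trained, non-case), c = 123 (Untrained, case), d = 755.
OR = (a·d)/(b·c) = (236 × 755) / (3293 × 123) = 178180 / 405039 = 0.43991
Exposure is associated with lower odds of workplace incident (OR = 0.44 < 1).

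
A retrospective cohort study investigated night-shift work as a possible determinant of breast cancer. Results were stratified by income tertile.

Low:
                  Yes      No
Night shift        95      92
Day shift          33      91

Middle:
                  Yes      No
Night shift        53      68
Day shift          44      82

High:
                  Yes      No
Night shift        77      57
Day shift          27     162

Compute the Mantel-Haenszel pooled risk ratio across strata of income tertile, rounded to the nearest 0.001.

RR_MH = Σ(aᵢ·n₀ᵢ/nᵢ) / Σ(cᵢ·n₁ᵢ/nᵢ), with n₁ᵢ = aᵢ+bᵢ (exposed), n₀ᵢ = cᵢ+dᵢ (unexposed), nᵢ = n₁ᵢ+n₀ᵢ.
Stratum 1 (Low): n₁ = 187, n₀ = 124, n = 311; a·n₀/n = 95·124/311 = 37.8778; c·n₁/n = 33·187/311 = 19.8424
Stratum 2 (Middle): n₁ = 121, n₀ = 126, n = 247; a·n₀/n = 53·126/247 = 27.0364; c·n₁/n = 44·121/247 = 21.5547
Stratum 3 (High): n₁ = 134, n₀ = 189, n = 323; a·n₀/n = 77·189/323 = 45.0557; c·n₁/n = 27·134/323 = 11.2012
RR_MH = (37.8778 + 27.0364 + 45.0557) / (19.8424 + 21.5547 + 11.2012) = 109.9700 / 52.5983 = 2.09075

2.091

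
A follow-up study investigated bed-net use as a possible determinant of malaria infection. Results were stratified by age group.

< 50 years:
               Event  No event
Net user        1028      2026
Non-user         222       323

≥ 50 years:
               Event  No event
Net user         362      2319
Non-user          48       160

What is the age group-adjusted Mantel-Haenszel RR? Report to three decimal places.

0.780

RR_MH = Σ(aᵢ·n₀ᵢ/nᵢ) / Σ(cᵢ·n₁ᵢ/nᵢ), with n₁ᵢ = aᵢ+bᵢ (exposed), n₀ᵢ = cᵢ+dᵢ (unexposed), nᵢ = n₁ᵢ+n₀ᵢ.
Stratum 1 (< 50 years): n₁ = 3054, n₀ = 545, n = 3599; a·n₀/n = 1028·545/3599 = 155.6710; c·n₁/n = 222·3054/3599 = 188.3823
Stratum 2 (≥ 50 years): n₁ = 2681, n₀ = 208, n = 2889; a·n₀/n = 362·208/2889 = 26.0630; c·n₁/n = 48·2681/2889 = 44.5441
RR_MH = (155.6710 + 26.0630) / (188.3823 + 44.5441) = 181.7340 / 232.9265 = 0.78022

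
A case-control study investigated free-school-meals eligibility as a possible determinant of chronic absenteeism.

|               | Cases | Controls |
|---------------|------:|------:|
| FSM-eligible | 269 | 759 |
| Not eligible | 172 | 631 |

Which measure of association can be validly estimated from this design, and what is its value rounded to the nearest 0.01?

Cells: a = 269, b = 759, c = 172, d = 631.
This is a case-control study: participants were sampled on outcome status, so risks in the source population cannot be estimated directly — relative risk is not valid here. The odds ratio is the appropriate measure.
OR = (a·d)/(b·c) = (269 × 631) / (759 × 172) = 169739 / 130548 = 1.30020

1.30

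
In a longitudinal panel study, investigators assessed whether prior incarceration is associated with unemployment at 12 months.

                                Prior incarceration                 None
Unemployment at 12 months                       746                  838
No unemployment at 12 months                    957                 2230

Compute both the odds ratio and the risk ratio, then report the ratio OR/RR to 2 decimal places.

1.29

Reading the table with exposure as columns: a = 746 (Prior incarceration, case), b = 957 (Prior incarceration, non-case), c = 838 (None, case), d = 2230.
OR = (746·2230)/(957·838) = 1663580/801966 = 2.07438
Risk in exposed = 746/1703 = 0.43805; risk in unexposed = 838/3068 = 0.27314; RR = 1.60375
OR/RR = 2.07438 / 1.60375 = 1.29346
The outcome is not rare, so the OR lies further from 1 than the RR.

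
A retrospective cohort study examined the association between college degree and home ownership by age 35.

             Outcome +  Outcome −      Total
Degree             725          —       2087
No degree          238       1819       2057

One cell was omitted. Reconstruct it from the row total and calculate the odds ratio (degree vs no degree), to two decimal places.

4.07

The missing cell is in the exposed row: 2087 − 725 = 1362.
So a = 725, b = 1362, c = 238, d = 1819.
OR = (a·d)/(b·c) = (725 × 1819) / (1362 × 238) = 1318775 / 324156 = 4.06833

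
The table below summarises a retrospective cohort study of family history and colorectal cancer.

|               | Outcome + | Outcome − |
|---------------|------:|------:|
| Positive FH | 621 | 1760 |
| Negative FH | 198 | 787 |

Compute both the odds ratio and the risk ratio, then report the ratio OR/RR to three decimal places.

Cells: a = 621, b = 1760, c = 198, d = 787.
OR = (621·787)/(1760·198) = 488727/348480 = 1.40245
Risk in exposed = 621/2381 = 0.26081; risk in unexposed = 198/985 = 0.20102; RR = 1.29749
OR/RR = 1.40245 / 1.29749 = 1.08090
The outcome is not rare, so the OR lies further from 1 than the RR.

1.081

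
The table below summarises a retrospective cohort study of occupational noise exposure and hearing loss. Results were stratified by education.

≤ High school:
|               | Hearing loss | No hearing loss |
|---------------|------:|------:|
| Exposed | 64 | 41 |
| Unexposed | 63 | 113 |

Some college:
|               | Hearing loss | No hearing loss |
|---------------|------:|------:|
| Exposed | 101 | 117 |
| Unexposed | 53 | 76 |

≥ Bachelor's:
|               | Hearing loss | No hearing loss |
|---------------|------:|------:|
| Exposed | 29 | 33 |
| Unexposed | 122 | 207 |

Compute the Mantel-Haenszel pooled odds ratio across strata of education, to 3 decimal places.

1.692

OR_MH = Σ(aᵢdᵢ/nᵢ) / Σ(bᵢcᵢ/nᵢ), where nᵢ is the stratum total.
Stratum 1 (≤ High school): n = 281; a·d/n = 64·113/281 = 25.7367; b·c/n = 41·63/281 = 9.1922
Stratum 2 (Some college): n = 347; a·d/n = 101·76/347 = 22.1210; b·c/n = 117·53/347 = 17.8703
Stratum 3 (≥ Bachelor's): n = 391; a·d/n = 29·207/391 = 15.3529; b·c/n = 33·122/391 = 10.2967
OR_MH = (25.7367 + 22.1210 + 15.3529) / (9.1922 + 17.8703 + 10.2967) = 63.2106 / 37.3592 = 1.69197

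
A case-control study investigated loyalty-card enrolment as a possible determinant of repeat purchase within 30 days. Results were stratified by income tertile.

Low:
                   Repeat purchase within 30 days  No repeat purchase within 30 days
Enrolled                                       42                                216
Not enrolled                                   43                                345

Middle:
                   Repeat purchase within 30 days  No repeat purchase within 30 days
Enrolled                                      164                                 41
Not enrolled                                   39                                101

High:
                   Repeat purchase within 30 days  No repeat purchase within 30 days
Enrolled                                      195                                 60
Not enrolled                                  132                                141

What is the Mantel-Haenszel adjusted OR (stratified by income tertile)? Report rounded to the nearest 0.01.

OR_MH = Σ(aᵢdᵢ/nᵢ) / Σ(bᵢcᵢ/nᵢ), where nᵢ is the stratum total.
Stratum 1 (Low): n = 646; a·d/n = 42·345/646 = 22.4303; b·c/n = 216·43/646 = 14.3777
Stratum 2 (Middle): n = 345; a·d/n = 164·101/345 = 48.0116; b·c/n = 41·39/345 = 4.6348
Stratum 3 (High): n = 528; a·d/n = 195·141/528 = 52.0739; b·c/n = 60·132/528 = 15.0000
OR_MH = (22.4303 + 48.0116 + 52.0739) / (14.3777 + 4.6348 + 15.0000) = 122.5158 / 34.0125 = 3.60208

3.60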